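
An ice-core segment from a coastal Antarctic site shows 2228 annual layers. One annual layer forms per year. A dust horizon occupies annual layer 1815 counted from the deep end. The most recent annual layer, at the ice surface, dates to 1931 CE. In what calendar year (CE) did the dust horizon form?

The dust horizon sits at annual layer 1815 from the deep end, so 2228 − 1815 = 413 annual layers formed after it.
The annual layer at the ice surface is 1931 CE, so the dust horizon dates to 1931 − 413 = 1518 CE.

1518 CE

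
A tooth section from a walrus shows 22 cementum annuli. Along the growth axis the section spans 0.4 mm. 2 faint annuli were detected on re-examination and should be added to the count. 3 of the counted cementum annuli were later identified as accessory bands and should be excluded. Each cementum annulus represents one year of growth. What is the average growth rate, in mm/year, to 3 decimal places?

Adjusted count: 22 − 3 + 2 = 21 cementum annuli.
Extension rate ≈ 0.4 / 21 = 0.019 mm/year.

0.019 mm/year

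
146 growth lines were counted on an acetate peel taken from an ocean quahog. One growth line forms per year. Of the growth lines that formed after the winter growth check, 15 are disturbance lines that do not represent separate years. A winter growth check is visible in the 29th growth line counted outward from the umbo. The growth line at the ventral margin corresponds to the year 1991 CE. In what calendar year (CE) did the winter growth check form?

146 − 29 = 117 growth lines lie beyond the winter growth check toward the ventral margin.
Removing the 15 false growth lines leaves 117 − 15 = 102 true growth lines beyond the winter growth check.
Counting back 102 years from 1991 CE places the winter growth check in 1991 − 102 = 1889 CE.

1889 CE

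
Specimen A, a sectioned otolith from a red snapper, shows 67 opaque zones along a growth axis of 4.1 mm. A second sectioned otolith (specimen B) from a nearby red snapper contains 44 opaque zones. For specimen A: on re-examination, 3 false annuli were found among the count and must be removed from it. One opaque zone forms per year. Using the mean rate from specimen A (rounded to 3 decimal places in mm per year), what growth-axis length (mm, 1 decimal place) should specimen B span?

Specimen A: after corrections the count is 67 − 3 = 64 opaque zones.
A: Extension rate ≈ 4.1 / 64 = 0.064 mm/year.
For B, 0.064 mm/year × 44 years = 2.8 mm.

2.8 mm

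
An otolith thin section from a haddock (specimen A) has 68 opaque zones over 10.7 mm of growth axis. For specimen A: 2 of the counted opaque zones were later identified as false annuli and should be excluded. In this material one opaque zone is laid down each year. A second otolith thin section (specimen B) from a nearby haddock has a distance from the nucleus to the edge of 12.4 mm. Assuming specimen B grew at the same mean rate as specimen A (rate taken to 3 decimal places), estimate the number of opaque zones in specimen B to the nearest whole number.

Specimen A: after corrections the count is 68 − 2 = 66 opaque zones.
A: Extension rate ≈ 10.7 / 66 = 0.162 mm/year.
B spans 12.4 / 0.162 = 76.54 years ≈ 77 opaque zones.

77 opaque zones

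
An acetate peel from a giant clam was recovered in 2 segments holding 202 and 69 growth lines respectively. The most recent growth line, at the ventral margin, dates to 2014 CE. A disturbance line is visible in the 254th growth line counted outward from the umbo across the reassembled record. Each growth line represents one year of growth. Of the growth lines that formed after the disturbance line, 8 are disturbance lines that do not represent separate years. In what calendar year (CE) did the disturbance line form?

Total growth lines = 202 + 69 = 271.
271 − 254 = 17 growth lines lie beyond the disturbance line toward the ventral margin.
Removing the 8 false growth lines leaves 17 − 8 = 9 true growth lines beyond the disturbance line.
Counting back 9 years from 2014 CE places the disturbance line in 2014 − 9 = 2005 CE.

2005 CE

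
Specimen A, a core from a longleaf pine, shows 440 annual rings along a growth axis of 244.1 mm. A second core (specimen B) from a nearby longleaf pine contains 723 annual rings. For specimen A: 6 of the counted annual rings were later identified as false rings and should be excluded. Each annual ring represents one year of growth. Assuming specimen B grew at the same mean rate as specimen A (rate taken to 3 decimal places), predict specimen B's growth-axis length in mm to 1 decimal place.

Specimen A: true annual ring count = 440 − 6 = 434.
A: Mean rate = 244.1 mm / 434 years ≈ 0.562 mm per year.
B's length ≈ 0.562 × 723 = 406.3 mm.

406.3 mm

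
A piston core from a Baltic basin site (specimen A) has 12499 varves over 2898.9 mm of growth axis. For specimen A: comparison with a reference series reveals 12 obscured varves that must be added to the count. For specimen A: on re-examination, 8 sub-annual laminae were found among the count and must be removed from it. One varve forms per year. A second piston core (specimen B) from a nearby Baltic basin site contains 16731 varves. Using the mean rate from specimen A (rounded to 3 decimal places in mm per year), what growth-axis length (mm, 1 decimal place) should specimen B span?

Specimen A: correcting the raw count gives 12499 − 8 + 12 = 12503 true varves.
A: 2898.9 mm over 12503 years gives 2898.9 / 12503 ≈ 0.232 mm/yr.
Length of B = 0.232 × 16731 = 3881.6 mm.

3881.6 mm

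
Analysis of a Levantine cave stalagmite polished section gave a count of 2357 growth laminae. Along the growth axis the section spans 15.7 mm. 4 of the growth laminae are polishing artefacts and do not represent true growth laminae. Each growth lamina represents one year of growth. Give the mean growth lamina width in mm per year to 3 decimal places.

After corrections the count is 2357 − 4 = 2353 growth laminae.
15.7 mm over 2353 years gives 15.7 / 2353 ≈ 0.007 mm per year.

0.007 mm per year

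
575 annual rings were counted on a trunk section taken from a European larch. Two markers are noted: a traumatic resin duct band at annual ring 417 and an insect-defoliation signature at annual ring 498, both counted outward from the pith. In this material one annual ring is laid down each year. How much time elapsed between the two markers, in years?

81 years

498 − 417 = 81 annual rings lie between the two events.
One annual ring per year makes the interval 81 years.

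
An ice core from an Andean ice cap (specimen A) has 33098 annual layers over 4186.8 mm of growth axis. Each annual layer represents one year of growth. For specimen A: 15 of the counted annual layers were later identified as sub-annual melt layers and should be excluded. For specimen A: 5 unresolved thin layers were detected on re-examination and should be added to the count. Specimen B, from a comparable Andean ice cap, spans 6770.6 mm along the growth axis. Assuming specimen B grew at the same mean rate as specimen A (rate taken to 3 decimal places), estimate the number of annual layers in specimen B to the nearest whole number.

Specimen A: true annual layer count = 33098 − 15 + 5 = 33088.
A: Mean rate = 4186.8 mm / 33088 years ≈ 0.127 mm/yr.
Specimen B: 6770.6 mm / 0.127 mm per year = 53311.81 years ≈ 53312 annual layers.

53312 annual layers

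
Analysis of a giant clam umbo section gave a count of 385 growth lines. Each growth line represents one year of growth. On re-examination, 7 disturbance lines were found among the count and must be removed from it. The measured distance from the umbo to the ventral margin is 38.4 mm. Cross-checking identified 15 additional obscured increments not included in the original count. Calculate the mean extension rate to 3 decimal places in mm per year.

0.098 mm per year

True growth line count = 385 − 7 + 15 = 393.
Mean rate = 38.4 mm / 393 years ≈ 0.098 mm per year.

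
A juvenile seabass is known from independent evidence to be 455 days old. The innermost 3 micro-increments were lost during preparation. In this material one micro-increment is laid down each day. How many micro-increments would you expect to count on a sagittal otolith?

452 micro-increments

At one micro-increment per day, 455 days correspond to 455 micro-increments.
Less the 3 uncaptured micro-increments: 455 − 3 = 452.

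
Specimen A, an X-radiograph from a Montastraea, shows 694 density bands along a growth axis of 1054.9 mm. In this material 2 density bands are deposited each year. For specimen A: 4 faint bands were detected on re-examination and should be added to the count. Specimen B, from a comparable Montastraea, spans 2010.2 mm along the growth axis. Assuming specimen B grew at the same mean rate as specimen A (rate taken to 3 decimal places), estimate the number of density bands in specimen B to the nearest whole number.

1330 density bands

Specimen A: true density band count = 694 + 4 = 698.
Specimen A: dividing by 2 density bands per year: 698 / 2 = 349 years.
A: Mean rate = 1054.9 mm / 349 years ≈ 3.023 mm per year.
For B, 2010.2 / 3.023 = 664.97 years; at 2 density bands per year that is 664.97 × 2 ≈ 1330 density bands.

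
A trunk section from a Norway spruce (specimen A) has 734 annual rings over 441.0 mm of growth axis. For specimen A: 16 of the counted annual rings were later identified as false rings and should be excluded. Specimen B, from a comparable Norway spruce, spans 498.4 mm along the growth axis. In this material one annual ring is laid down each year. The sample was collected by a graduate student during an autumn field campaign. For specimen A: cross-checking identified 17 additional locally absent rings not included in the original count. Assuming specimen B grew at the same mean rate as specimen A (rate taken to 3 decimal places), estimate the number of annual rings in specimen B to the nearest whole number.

Specimen A: adjusted count: 734 − 16 + 17 = 735 annual rings.
A: Extension rate ≈ 441.0 / 735 = 0.600 mm per year.
Specimen B: 498.4 mm / 0.600 mm per year = 830.67 years ≈ 831 annual rings.

831 annual rings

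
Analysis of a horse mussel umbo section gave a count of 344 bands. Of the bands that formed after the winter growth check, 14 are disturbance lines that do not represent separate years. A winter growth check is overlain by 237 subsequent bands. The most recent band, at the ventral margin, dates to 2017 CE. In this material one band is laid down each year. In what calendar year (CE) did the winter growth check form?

1794 CE

There are 237 bands younger than the winter growth check.
Excluding 14 false bands: 237 − 14 = 223.
The band at the ventral margin is 2017 CE, so the winter growth check dates to 2017 − 223 = 1794 CE.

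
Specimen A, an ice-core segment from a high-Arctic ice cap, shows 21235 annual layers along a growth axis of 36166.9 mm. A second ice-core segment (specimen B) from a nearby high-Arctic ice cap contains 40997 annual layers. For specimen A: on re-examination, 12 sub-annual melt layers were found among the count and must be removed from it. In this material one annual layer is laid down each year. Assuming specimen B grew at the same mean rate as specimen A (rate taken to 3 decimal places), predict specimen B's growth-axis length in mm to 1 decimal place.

69858.9 mm

Specimen A: true annual layer count = 21235 − 12 = 21223.
A: Mean rate = 36166.9 mm / 21223 years ≈ 1.704 mm/yr.
Length of B = 1.704 × 40997 = 69858.9 mm.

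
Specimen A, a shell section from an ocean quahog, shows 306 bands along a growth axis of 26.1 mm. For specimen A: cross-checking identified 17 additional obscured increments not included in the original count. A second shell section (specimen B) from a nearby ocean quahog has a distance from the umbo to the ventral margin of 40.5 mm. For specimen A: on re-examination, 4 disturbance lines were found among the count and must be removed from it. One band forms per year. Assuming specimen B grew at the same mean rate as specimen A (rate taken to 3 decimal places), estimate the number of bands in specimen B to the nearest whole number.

Specimen A: after corrections the count is 306 − 4 + 17 = 319 bands.
A: 26.1 mm over 319 years gives 26.1 / 319 ≈ 0.082 mm per year.
For B, 40.5 / 0.082 = 493.90 years ≈ 494 bands.

494 bands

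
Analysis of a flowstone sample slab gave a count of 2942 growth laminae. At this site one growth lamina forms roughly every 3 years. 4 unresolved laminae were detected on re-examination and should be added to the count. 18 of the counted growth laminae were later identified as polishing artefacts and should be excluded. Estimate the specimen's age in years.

8784 years

True growth lamina count = 2942 − 18 + 4 = 2928.
Multiplying by 3 years per growth lamina: 2928 × 3 = 8784 years.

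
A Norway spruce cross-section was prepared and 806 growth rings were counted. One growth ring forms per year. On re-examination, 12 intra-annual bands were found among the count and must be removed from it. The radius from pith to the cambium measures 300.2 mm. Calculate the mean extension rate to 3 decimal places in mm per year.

0.378 mm per year

Adjusted count: 806 − 12 = 794 growth rings.
Mean rate = 300.2 mm / 794 years ≈ 0.378 mm per year.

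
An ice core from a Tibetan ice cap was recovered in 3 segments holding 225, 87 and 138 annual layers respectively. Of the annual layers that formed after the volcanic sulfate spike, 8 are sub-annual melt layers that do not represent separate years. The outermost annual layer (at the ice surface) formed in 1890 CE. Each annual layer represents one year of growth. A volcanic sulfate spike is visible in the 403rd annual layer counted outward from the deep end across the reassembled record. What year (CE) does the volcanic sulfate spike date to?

1851 CE

Total annual layers = 225 + 87 + 138 = 450.
The volcanic sulfate spike sits at annual layer 403 from the deep end, so 450 − 403 = 47 annual layers formed after it.
Excluding 8 false annual layers: 47 − 8 = 39.
The annual layer at the ice surface is 1890 CE, so the volcanic sulfate spike dates to 1890 − 39 = 1851 CE.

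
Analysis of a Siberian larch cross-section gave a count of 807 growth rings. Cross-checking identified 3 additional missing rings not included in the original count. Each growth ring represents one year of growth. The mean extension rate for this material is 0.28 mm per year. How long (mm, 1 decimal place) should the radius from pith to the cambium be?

226.8 mm

True growth ring count = 807 + 3 = 810.
Length ≈ 0.28 × 810 = 226.8 mm.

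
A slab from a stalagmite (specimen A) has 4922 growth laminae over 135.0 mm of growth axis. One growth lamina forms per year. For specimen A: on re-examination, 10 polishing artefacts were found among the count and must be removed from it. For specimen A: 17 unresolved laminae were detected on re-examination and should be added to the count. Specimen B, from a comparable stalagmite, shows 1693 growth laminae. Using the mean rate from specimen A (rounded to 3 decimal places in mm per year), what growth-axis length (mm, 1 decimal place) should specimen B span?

45.7 mm

Specimen A: true growth lamina count = 4922 − 10 + 17 = 4929.
A: Extension rate ≈ 135.0 / 4929 = 0.027 mm/year.
B's length ≈ 0.027 × 1693 = 45.7 mm.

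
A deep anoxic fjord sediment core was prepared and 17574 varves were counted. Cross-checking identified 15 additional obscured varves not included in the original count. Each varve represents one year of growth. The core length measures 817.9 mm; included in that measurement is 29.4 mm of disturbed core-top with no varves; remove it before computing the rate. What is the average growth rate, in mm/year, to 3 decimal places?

Correcting the raw count gives 17574 + 15 = 17589 true varves.
Removing the 29.4 mm offcut leaves 817.9 − 29.4 = 788.5 mm.
Mean rate = 788.5 mm / 17589 years ≈ 0.045 mm/year.

0.045 mm/year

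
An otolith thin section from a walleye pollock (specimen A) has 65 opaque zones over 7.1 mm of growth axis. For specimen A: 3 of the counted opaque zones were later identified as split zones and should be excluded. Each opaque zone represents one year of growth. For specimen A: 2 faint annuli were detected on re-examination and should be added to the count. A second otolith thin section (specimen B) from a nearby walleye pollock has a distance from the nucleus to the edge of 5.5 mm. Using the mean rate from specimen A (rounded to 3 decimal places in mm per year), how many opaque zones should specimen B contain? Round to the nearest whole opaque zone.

Specimen A: correcting the raw count gives 65 − 3 + 2 = 64 true opaque zones.
A: Mean rate = 7.1 mm / 64 years ≈ 0.111 mm/year.
Specimen B: 5.5 mm / 0.111 mm per year = 49.55 years ≈ 50 opaque zones.

50 opaque zones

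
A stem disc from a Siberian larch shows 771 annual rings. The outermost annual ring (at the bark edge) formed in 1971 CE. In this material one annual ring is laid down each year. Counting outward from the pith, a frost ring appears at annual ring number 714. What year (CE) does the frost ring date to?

1914 CE

771 − 714 = 57 annual rings lie beyond the frost ring toward the bark edge.
1971 − 57 = 1914 CE.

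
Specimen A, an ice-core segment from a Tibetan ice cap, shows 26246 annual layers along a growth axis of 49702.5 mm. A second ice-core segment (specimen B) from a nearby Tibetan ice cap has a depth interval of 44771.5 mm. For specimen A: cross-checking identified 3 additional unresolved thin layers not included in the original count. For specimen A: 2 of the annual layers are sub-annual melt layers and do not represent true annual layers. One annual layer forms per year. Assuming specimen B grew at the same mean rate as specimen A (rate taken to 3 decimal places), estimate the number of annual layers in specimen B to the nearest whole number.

Specimen A: after corrections the count is 26246 − 2 + 3 = 26247 annual layers.
A: Mean rate = 49702.5 mm / 26247 years ≈ 1.894 mm per year.
Specimen B: 44771.5 mm / 1.894 mm per year = 23638.60 years ≈ 23639 annual layers.

23639 annual layers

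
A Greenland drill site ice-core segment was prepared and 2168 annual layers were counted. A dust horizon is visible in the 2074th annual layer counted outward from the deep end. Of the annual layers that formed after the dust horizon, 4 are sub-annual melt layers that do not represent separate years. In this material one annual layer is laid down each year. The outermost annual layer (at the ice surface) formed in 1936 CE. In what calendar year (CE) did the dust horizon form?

1846 CE

2168 − 2074 = 94 annual layers lie beyond the dust horizon toward the ice surface.
94 − 4 false = 90 true annual layers after the dust horizon.
1936 − 90 = 1846 CE.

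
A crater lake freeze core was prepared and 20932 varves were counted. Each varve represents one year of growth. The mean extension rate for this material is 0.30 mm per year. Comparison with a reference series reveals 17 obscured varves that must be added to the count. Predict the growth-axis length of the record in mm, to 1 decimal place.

6284.7 mm

After corrections the count is 20932 + 17 = 20949 varves.
20949 years at 0.30 mm/year gives 0.30 × 20949 = 6284.7 mm.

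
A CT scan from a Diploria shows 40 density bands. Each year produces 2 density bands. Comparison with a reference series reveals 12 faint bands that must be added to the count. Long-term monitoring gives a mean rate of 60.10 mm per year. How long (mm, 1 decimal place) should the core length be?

Adjusted count: 40 + 12 = 52 density bands.
52 density bands at 2 per year is 52 / 2 = 26 years.
Predicted length = 60.10 mm/year × 26 years = 1562.6 mm.

1562.6 mm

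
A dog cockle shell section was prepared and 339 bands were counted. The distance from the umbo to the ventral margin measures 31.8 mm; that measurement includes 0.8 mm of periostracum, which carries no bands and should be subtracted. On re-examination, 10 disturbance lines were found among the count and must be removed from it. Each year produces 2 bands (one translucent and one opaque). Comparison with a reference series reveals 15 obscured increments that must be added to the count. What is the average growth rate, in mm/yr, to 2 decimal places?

0.18 mm/yr

Adjusted count: 339 − 10 + 15 = 344 bands.
With 2 bands per year, 344 / 2 = 172 years.
The growth record spans 31.8 − 0.8 = 31.0 mm.
Extension rate ≈ 31.0 / 172 = 0.18 mm/yr.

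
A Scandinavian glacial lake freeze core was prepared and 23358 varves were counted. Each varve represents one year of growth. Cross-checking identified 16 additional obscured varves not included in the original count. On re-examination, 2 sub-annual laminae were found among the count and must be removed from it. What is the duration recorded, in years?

23372 years

Adjusted count: 23358 − 2 + 16 = 23372 varves.
One varve per year makes the duration 23372 years.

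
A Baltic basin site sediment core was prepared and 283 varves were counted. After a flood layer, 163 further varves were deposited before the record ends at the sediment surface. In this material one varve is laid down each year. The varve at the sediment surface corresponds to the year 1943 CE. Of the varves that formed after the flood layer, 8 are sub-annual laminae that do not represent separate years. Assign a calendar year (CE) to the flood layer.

There are 163 varves younger than the flood layer.
163 − 8 false = 155 true varves after the flood layer.
1943 − 155 = 1788 CE.

1788 CE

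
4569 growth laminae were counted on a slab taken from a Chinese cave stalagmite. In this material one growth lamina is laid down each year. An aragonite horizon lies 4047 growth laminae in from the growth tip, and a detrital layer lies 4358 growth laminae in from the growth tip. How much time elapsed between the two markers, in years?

The two markers are separated by 4358 − 4047 = 311 growth laminae.
One growth lamina per year makes the interval 311 years.

311 years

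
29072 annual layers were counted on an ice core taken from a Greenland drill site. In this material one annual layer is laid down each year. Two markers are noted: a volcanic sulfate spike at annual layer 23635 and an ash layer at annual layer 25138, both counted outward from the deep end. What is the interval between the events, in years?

1503 years

Separation: 25138 − 23635 = 1503 annual layers.
One annual layer per year makes the interval 1503 years.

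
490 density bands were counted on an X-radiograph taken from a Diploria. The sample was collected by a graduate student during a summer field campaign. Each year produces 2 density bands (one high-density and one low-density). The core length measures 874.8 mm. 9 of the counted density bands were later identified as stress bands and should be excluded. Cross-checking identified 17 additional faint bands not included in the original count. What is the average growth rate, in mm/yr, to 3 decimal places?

3.513 mm/yr

After corrections the count is 490 − 9 + 17 = 498 density bands.
Dividing by 2 density bands per year: 498 / 2 = 249 years.
Extension rate ≈ 874.8 / 249 = 3.513 mm/yr.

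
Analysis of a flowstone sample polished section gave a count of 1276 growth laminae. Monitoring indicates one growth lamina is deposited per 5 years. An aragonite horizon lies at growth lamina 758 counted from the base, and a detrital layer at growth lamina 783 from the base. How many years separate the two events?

125 years

783 − 758 = 25 growth laminae lie between the two events.
Multiplying by 5 years per growth lamina: 25 × 5 = 125 years.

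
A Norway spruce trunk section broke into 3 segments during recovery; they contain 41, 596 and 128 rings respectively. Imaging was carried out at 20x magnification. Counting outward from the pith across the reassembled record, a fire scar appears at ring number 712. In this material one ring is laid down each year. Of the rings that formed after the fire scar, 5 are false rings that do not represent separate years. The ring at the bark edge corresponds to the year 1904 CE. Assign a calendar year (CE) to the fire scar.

Total rings = 41 + 596 + 128 = 765.
The fire scar sits at ring 712 from the pith, so 765 − 712 = 53 rings formed after it.
Removing the 5 false rings leaves 53 − 5 = 48 true rings beyond the fire scar.
1904 − 48 = 1856 CE.

1856 CE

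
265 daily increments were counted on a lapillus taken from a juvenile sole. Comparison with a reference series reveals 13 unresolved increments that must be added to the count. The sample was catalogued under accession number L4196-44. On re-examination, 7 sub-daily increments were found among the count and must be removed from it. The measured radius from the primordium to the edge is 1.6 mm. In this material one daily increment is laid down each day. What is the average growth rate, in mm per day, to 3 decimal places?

0.006 mm per day

After corrections the count is 265 − 7 + 13 = 271 daily increments.
Extension rate ≈ 1.6 / 271 = 0.006 mm per day.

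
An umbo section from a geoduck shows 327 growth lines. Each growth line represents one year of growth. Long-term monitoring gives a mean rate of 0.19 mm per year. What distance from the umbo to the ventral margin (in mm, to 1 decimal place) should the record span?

62.1 mm

The record spans 327 years at 0.19 mm per year.
Length ≈ 0.19 × 327 = 62.1 mm.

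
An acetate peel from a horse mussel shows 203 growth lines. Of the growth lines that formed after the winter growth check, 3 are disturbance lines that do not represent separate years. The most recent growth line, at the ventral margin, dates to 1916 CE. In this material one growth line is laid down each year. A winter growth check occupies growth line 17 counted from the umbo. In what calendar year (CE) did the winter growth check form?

Between growth line 17 and the ventral margin there are 203 − 17 = 186 growth lines.
186 − 3 false = 183 true growth lines after the winter growth check.
The growth line at the ventral margin is 1916 CE, so the winter growth check dates to 1916 − 183 = 1733 CE.

1733 CE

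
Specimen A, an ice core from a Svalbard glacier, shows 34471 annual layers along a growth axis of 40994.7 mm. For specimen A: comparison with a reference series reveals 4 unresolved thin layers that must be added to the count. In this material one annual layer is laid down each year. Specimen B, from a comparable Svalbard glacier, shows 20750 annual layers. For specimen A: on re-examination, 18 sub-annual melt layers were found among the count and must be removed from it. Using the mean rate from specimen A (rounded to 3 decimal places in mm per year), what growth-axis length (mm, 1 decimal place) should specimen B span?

Specimen A: adjusted count: 34471 − 18 + 4 = 34457 annual layers.
A: 40994.7 mm over 34457 years gives 40994.7 / 34457 ≈ 1.190 mm/year.
B's length ≈ 1.190 × 20750 = 24692.5 mm.

24692.5 mm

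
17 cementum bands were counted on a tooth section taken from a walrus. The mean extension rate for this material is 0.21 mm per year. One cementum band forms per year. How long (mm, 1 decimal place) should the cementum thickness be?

The record spans 17 years at 0.21 mm per year.
17 years at 0.21 mm/year gives 0.21 × 17 = 3.6 mm.

3.6 mm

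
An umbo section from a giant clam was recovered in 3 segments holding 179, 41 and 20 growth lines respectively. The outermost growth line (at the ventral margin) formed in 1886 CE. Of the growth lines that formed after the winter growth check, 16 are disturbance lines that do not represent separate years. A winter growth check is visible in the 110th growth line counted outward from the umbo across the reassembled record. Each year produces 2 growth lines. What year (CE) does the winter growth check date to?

Total growth lines = 179 + 41 + 20 = 240.
240 − 110 = 130 growth lines lie beyond the winter growth check toward the ventral margin.
Removing the 16 false growth lines leaves 130 − 16 = 114 true growth lines beyond the winter growth check.
With 2 growth lines per year, 114 / 2 = 57 years.
Counting back 57 years from 1886 CE places the winter growth check in 1886 − 57 = 1829 CE.

1829 CE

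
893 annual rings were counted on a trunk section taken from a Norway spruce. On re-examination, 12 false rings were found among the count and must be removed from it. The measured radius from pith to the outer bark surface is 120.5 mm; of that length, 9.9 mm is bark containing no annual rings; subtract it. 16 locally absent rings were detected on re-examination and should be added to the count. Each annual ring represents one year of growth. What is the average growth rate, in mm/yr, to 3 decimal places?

After corrections the count is 893 − 12 + 16 = 897 annual rings.
Net length = 120.5 − 9.9 = 110.6 mm.
110.6 mm over 897 years gives 110.6 / 897 ≈ 0.123 mm/yr.

0.123 mm/yr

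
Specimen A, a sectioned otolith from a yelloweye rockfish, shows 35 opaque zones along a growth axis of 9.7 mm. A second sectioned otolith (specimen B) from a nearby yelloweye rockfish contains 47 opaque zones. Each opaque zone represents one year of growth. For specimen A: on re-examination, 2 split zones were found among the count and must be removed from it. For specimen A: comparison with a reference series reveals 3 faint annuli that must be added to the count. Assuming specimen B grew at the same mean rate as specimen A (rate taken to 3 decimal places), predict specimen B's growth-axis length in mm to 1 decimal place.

12.6 mm

Specimen A: adjusted count: 35 − 2 + 3 = 36 opaque zones.
A: Extension rate ≈ 9.7 / 36 = 0.269 mm/year.
Length of B = 0.269 × 47 = 12.6 mm.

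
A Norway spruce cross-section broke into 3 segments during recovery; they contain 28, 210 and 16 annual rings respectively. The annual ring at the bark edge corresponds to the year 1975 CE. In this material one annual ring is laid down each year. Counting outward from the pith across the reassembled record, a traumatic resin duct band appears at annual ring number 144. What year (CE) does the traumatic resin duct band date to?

1865 CE

Total annual rings = 28 + 210 + 16 = 254.
Between annual ring 144 and the bark edge there are 254 − 144 = 110 annual rings.
1975 − 110 = 1865 CE.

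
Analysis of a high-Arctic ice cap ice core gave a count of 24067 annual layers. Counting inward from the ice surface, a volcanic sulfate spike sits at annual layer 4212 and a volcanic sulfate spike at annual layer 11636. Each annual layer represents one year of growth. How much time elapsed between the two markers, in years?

7424 years

Separation: 11636 − 4212 = 7424 annual layers.
One annual layer per year makes the interval 7424 years.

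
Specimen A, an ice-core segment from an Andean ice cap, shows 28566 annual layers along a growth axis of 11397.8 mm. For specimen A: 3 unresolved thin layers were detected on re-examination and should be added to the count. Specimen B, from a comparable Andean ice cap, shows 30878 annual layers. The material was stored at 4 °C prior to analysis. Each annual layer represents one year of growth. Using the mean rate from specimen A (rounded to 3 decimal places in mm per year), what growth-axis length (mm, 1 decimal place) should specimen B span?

Specimen A: after corrections the count is 28566 + 3 = 28569 annual layers.
A: 11397.8 mm over 28569 years gives 11397.8 / 28569 ≈ 0.399 mm per year.
For B, 0.399 mm/year × 30878 years = 12320.3 mm.

12320.3 mm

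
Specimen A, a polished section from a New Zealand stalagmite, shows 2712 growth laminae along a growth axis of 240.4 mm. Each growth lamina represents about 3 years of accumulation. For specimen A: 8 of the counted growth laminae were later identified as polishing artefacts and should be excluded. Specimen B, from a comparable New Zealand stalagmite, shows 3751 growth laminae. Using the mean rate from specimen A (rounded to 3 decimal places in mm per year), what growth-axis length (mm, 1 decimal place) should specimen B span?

Specimen A: after corrections the count is 2712 − 8 = 2704 growth laminae.
Specimen A: 2704 growth laminae at 3 years each span 2704 × 3 = 8112 years.
A: Extension rate ≈ 240.4 / 8112 = 0.030 mm/yr.
Specimen B: at 3 years per growth lamina, 3751 × 3 = 11253 years. For B, 0.030 mm/year × 11253 years = 337.6 mm.

337.6 mm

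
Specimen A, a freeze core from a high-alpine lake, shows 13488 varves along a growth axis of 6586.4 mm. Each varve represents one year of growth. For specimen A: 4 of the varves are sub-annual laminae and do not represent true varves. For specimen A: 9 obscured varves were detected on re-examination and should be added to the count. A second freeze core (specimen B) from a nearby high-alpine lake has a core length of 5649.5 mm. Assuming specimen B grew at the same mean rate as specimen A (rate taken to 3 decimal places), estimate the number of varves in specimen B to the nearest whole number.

Specimen A: adjusted count: 13488 − 4 + 9 = 13493 varves.
A: Mean rate = 6586.4 mm / 13493 years ≈ 0.488 mm per year.
B spans 5649.5 / 0.488 = 11576.84 years ≈ 11577 varves.

11577 varves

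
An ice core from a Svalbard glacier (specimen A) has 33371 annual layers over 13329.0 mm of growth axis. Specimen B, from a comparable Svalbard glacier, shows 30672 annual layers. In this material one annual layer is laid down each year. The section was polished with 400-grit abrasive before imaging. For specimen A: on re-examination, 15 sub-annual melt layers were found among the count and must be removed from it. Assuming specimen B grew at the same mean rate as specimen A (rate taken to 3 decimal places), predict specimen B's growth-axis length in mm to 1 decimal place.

Specimen A: true annual layer count = 33371 − 15 = 33356.
A: 13329.0 mm over 33356 years gives 13329.0 / 33356 ≈ 0.400 mm/year.
For B, 0.400 mm/year × 30672 years = 12268.8 mm.

12268.8 mm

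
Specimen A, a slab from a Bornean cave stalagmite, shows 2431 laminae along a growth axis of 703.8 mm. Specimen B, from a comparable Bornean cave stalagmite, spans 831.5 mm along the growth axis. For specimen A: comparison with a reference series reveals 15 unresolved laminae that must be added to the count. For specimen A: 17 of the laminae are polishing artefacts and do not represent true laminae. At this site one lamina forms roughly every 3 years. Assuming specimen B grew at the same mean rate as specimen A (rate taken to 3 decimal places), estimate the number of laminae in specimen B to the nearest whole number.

Specimen A: after corrections the count is 2431 − 17 + 15 = 2429 laminae.
Specimen A: multiplying by 3 years per lamina: 2429 × 3 = 7287 years.
A: 703.8 mm over 7287 years gives 703.8 / 7287 ≈ 0.097 mm per year.
For B, 831.5 / 0.097 = 8572.16 years; at 3 years per lamina that is 8572.16 / 3 ≈ 2857 laminae.

2857 laminae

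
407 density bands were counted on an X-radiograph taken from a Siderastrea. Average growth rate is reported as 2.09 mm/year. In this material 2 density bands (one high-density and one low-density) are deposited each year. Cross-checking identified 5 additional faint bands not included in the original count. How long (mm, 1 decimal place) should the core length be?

True density band count = 407 + 5 = 412.
412 density bands at 2 per year is 412 / 2 = 206 years.
206 years at 2.09 mm/year gives 2.09 × 206 = 430.5 mm.

430.5 mm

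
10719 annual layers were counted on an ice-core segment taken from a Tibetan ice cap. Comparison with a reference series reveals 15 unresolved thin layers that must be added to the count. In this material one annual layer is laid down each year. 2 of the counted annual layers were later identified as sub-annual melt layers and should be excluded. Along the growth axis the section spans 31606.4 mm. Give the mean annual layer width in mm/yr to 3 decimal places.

2.945 mm/yr

Adjusted count: 10719 − 2 + 15 = 10732 annual layers.
Mean rate = 31606.4 mm / 10732 years ≈ 2.945 mm/yr.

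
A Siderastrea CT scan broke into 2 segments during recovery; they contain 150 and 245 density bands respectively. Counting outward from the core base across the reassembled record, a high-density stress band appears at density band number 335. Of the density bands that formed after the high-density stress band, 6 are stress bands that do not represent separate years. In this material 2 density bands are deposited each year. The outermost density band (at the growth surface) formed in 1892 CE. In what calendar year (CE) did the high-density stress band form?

1865 CE

Total density bands = 150 + 245 = 395.
The high-density stress band sits at density band 335 from the core base, so 395 − 335 = 60 density bands formed after it.
Removing the 6 false density bands leaves 60 − 6 = 54 true density bands beyond the high-density stress band.
54 density bands at 2 per year is 54 / 2 = 27 years.
The density band at the growth surface is 1892 CE, so the high-density stress band dates to 1892 − 27 = 1865 CE.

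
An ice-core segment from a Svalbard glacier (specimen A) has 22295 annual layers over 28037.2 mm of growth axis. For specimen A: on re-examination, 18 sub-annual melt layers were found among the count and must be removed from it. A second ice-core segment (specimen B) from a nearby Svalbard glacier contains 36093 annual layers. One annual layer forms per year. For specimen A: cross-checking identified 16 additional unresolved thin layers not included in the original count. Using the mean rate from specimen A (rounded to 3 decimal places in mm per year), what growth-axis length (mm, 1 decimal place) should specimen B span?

Specimen A: after corrections the count is 22295 − 18 + 16 = 22293 annual layers.
A: Extension rate ≈ 28037.2 / 22293 = 1.258 mm/yr.
B's length ≈ 1.258 × 36093 = 45405.0 mm.

45405.0 mm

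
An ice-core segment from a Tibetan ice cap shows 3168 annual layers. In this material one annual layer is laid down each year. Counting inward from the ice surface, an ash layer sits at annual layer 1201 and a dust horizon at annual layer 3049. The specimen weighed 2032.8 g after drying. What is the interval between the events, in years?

1848 years

Separation: 3049 − 1201 = 1848 annual layers.
One annual layer per year makes the interval 1848 years.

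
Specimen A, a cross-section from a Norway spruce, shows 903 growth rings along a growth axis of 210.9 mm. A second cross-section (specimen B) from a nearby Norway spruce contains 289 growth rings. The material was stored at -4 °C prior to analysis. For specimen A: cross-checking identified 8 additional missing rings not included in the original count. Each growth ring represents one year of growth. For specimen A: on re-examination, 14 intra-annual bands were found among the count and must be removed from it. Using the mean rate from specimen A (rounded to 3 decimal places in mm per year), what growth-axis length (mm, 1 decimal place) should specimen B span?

Specimen A: correcting the raw count gives 903 − 14 + 8 = 897 true growth rings.
A: Mean rate = 210.9 mm / 897 years ≈ 0.235 mm/yr.
B's length ≈ 0.235 × 289 = 67.9 mm.

67.9 mm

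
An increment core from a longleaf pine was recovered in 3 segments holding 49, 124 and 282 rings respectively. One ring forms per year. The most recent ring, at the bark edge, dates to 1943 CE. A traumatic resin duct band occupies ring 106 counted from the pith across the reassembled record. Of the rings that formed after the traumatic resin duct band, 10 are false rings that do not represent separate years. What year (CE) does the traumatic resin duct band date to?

Total rings = 49 + 124 + 282 = 455.
455 − 106 = 349 rings lie beyond the traumatic resin duct band toward the bark edge.
Excluding 10 false rings: 349 − 10 = 339.
Counting back 339 years from 1943 CE places the traumatic resin duct band in 1943 − 339 = 1604 CE.

1604 CE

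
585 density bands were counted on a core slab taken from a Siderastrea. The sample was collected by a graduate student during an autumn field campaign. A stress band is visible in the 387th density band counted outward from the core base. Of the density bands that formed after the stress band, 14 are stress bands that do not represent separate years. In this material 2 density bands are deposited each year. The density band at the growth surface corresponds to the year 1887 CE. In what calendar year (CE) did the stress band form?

585 − 387 = 198 density bands lie beyond the stress band toward the growth surface.
198 − 14 false = 184 true density bands after the stress band.
With 2 density bands per year, 184 / 2 = 92 years.
The density band at the growth surface is 1887 CE, so the stress band dates to 1887 − 92 = 1795 CE.

1795 CE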